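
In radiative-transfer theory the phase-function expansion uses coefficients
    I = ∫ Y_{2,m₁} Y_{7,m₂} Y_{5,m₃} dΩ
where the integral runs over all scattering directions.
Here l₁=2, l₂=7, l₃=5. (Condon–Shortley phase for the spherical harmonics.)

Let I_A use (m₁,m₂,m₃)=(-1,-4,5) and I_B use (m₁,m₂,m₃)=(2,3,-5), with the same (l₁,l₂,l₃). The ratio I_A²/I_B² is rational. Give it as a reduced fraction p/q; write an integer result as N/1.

11/1

Shared (l₁,l₂,l₃)=(2,7,5): N and (l;000)² cancel in I_A²/I_B².
A: Δ = 4!·0!·10!/15! = 1/15015; Racah Σ t=3..3: t=3:−1/21772800 = -1/21772800; ⇒ 3j(2 7 5; -1 -4 5)² = 1/1365, sgn -1
B: Δ = 4!·0!·10!/15! = 1/15015; Racah Σ t=0..0: t=0:+1/87091200 = 1/87091200; ⇒ 3j(2 7 5; 2 3 -5)² = 1/15015, sgn +1
I_A²/I_B² = (1/1365)/(1/15015) = 11/1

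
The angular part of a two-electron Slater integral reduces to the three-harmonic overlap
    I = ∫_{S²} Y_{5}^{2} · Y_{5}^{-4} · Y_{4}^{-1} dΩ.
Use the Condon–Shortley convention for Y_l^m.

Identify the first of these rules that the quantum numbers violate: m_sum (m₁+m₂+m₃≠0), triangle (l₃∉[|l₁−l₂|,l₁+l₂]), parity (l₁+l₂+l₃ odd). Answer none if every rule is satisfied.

m_sum

m₁+m₂+m₃ = 2 − 4 − 1 = -3  ✗
triangle: |5−5|=0 ≤ l₃=4 ≤ 5+5=10
parity: l₁+l₂+l₃ = 14 is even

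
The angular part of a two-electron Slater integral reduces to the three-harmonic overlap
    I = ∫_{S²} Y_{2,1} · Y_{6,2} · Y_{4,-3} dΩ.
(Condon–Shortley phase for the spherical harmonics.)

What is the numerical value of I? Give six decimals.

0.089969

Rules hold: Σm=0, L=12 even, 4≤4≤8.
N = 5·13·9 = 585
Δ = 4!·0!·8!/13! = 1/6435
Racah Σ t=2..2: t=2:+1/2304 = 1/2304
⇒ 3j(2 6 4; 0 0 0)² = 5/143, sgn +1
Racah Σ t=1..1: t=1:−1/30240 = -1/30240
⇒ 3j(2 6 4; 1 2 -3)² = 32/6435, sgn +1
4πI² = N·(3j₀)²·(3jₘ)² = 160/1573
I = +1·√(0.101716/4π) = 0.08996855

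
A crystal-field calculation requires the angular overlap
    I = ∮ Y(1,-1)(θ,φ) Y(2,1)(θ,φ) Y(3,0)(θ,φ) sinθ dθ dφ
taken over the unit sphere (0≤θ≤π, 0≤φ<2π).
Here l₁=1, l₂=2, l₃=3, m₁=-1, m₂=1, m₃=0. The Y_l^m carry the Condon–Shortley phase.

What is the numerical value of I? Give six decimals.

0.143048

Checks pass: Σm=0; 6 even; l₃=3∈[1,3].
(2·1+1)(2·2+1)(2·3+1) = 105
Δ: 0! 2! 4! / 7! → 1/105
sum: t=0:+1/4 = 1/4
3j²(1 2 3; 0 0 0) = Δ·Π!·Σ² = 3/35  (sign -1)
sum: t=0:+1/12 = 1/12
3j²(1 2 3; -1 1 0) = Δ·Π!·Σ² = 1/35  (sign -1)
combine: 4πI² = 105·3/35·1/35 = 9/35
take √, sign +1: I = 0.14304817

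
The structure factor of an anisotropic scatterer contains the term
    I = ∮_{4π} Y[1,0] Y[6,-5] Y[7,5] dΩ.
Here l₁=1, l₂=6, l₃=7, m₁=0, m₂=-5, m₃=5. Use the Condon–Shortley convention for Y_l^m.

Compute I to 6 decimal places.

-0.171413

m-sum 0 ✓  L=14 even ✓  5≤7≤7 ✓
Π(2lᵢ+1) = 3×13×15 = 585
triangle coeff Δ(1,6,7) = 1/1365
Σ_t [0,0]: t=0:+1/518400 = 1/518400
(3j)²=7/195 [(1 6 7; 0 0 0)], sign=-1
Σ_t [0,0]: t=0:+1/39916800 = 1/39916800
(3j)²=8/455 [(1 6 7; 0 -5 5)], sign=+1
⇒ 4πI² = 24/65
I = (-1)√(24/65/(4π)) = -0.17141310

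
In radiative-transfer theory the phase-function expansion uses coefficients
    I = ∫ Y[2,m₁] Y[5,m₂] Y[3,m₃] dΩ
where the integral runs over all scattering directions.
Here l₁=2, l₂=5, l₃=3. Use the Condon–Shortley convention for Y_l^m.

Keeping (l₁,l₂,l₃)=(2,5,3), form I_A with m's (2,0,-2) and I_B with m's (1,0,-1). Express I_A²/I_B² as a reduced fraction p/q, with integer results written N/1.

1/10

Same 2,5,3: normalisation and zero-m 3j drop out of the ratio.
A: Δ: 4! 0! 6! / 11! → 1/2310; sum: t=0:+1/2880 = 1/2880; 3j²(2 5 3; 2 0 -2) = Δ·Π!·Σ² = 1/462  (sign -1)
B: Δ: 4! 0! 6! / 11! → 1/2310; sum: t=1:−1/288 = -1/288; 3j²(2 5 3; 1 0 -1) = Δ·Π!·Σ² = 5/231  (sign -1)
I_A²/I_B² = (1/462)/(5/231) = 1/10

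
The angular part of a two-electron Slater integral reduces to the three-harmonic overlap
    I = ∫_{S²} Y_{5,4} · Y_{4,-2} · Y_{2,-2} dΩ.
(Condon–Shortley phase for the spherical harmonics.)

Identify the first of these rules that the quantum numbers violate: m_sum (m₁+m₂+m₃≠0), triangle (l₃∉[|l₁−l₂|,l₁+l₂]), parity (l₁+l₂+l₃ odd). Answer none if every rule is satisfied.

parity

m₁+m₂+m₃ = 4 − 2 − 2 = 0  ✓
triangle: |5−4|=1 ≤ l₃=2 ≤ 5+4=9  ✓
parity: l₁+l₂+l₃ = 11 is odd  ✗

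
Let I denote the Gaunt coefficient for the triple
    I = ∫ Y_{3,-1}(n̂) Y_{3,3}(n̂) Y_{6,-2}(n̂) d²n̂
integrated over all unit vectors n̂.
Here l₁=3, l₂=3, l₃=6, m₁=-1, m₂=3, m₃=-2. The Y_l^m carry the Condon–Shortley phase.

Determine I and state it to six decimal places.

Checks pass: Σm=0; 12 even; l₃=6∈[0,6].
(2·3+1)(2·3+1)(2·6+1) = 637
Δ: 0! 6! 6! / 13! → 1/12012
sum: t=0:+1/1296 = 1/1296
3j²(3 3 6; 0 0 0) = Δ·Π!·Σ² = 100/3003  (sign +1)
sum: t=0:+1/34560 = 1/34560
3j²(3 3 6; -1 3 -2) = Δ·Π!·Σ² = 1/429  (sign +1)
combine: 4πI² = 637·100/3003·1/429 = 700/14157
take √, sign +1: I = 0.06272757

0.062728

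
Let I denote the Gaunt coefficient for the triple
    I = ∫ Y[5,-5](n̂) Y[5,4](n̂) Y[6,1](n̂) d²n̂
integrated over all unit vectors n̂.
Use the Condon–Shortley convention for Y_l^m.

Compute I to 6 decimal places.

-0.094319

Rules hold: Σm=0, L=16 even, 0≤6≤10.
N = 11·11·13 = 1573
Δ = 4!·6!·6!/17! = 1/28588560
Racah Σ t=0..4: t=0:+1/345600 t=1:−1/13824 t=2:+1/5184 t=3:−1/13824 t=4:+1/345600 = 7/129600
⇒ 3j(5 5 6; 0 0 0)² = 80/7293, sgn +1
Racah Σ t=4..4: t=4:+1/2073600 = 1/2073600
⇒ 3j(5 5 6; -5 4 1)² = 63/9724, sgn -1
4πI² = N·(3j₀)²·(3jₘ)² = 420/3757
I = -1·√(0.111791/4π) = -0.09431898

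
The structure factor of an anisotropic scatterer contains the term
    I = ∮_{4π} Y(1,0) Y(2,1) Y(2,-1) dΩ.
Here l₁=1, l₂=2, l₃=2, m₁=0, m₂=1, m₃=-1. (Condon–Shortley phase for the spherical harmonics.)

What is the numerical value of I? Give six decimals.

0.000000

Σlᵢ=5 odd — θ-integrand is odd under cosθ→−cosθ; I=0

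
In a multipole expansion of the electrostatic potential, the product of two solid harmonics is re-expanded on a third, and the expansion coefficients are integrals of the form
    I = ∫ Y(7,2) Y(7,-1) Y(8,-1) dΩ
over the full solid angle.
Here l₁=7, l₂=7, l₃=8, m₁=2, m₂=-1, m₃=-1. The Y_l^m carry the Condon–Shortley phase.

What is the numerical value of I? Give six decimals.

0.104298

Checks pass: Σm=0; 22 even; l₃=8∈[0,14].
(2·7+1)(2·7+1)(2·8+1) = 3825
Δ: 6! 8! 8! / 23! → 1/22086194130
sum: t=0:+1/18289152000 t=1:−1/248832000 t=2:+1/24883200 t=3:−1/11943936 t=4:+1/24883200 t=5:−1/248832000 t=6:+1/18289152000 = -11/975421440
3j²(7 7 8; 0 0 0) = Δ·Π!·Σ² = 1750/289731  (sign -1)
sum: t=0:+1/746496000 t=1:−1/49766400 t=2:+1/19906560 t=3:−1/37324800 t=4:+1/348364800 t=5:−1/24385536000 = 11/1463132160
3j²(7 7 8; 2 -1 -1) = Δ·Π!·Σ² = 4000/676039  (sign -1)
combine: 4πI² = 3825·1750/289731·4000/676039 = 75000000/548653937
take √, sign +1: I = 0.10429811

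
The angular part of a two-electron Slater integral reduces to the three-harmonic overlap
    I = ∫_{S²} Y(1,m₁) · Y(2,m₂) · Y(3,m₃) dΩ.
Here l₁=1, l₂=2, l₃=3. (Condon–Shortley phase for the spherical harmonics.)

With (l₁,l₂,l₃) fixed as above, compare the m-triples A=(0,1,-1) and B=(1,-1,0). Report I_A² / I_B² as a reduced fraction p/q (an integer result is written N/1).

Shared (l₁,l₂,l₃)=(1,2,3): N and (l;000)² cancel in I_A²/I_B².
A: Δ = 0!·2!·4!/7! = 1/105; Racah Σ t=0..0: t=0:+1/6 = 1/6; ⇒ 3j(1 2 3; 0 1 -1)² = 8/105, sgn +1
B: Δ = 0!·2!·4!/7! = 1/105; Racah Σ t=0..0: t=0:+1/12 = 1/12; ⇒ 3j(1 2 3; 1 -1 0)² = 1/35, sgn -1
I_A²/I_B² = (8/105)/(1/35) = 8/3

8/3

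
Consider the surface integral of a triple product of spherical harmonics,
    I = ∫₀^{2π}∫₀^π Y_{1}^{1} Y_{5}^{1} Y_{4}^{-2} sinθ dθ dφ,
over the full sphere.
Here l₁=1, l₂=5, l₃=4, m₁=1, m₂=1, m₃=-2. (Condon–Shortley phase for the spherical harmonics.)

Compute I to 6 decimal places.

-0.120286

m-sum 0 ✓  L=10 even ✓  4≤4≤6 ✓
Π(2lᵢ+1) = 3×11×9 = 297
triangle coeff Δ(1,5,4) = 1/495
Σ_t [1,1]: t=1:−1/576 = -1/576
(3j)²=5/99 [(1 5 4; 0 0 0)], sign=-1
Σ_t [0,0]: t=0:+1/2880 = 1/2880
(3j)²=2/165 [(1 5 4; 1 1 -2)], sign=+1
⇒ 4πI² = 2/11
I = (-1)√(2/11/(4π)) = -0.12028562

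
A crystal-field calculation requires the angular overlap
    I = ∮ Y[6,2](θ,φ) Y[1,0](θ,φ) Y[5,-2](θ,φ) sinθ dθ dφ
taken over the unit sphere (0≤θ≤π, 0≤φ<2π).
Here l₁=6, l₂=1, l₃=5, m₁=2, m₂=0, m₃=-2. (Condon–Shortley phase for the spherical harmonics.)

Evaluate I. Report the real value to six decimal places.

Rules hold: Σm=0, L=12 even, 5≤5≤7.
N = 13·3·11 = 429
Δ = 2!·10!·0!/13! = 1/858
Racah Σ t=1..1: t=1:−1/14400 = -1/14400
⇒ 3j(6 1 5; 0 0 0)² = 6/143, sgn +1
Racah Σ t=1..1: t=1:−1/30240 = -1/30240
⇒ 3j(6 1 5; 2 0 -2)² = 16/429, sgn +1
4πI² = N·(3j₀)²·(3jₘ)² = 96/143
I = +1·√(0.671329/4π) = 0.23113338

0.231133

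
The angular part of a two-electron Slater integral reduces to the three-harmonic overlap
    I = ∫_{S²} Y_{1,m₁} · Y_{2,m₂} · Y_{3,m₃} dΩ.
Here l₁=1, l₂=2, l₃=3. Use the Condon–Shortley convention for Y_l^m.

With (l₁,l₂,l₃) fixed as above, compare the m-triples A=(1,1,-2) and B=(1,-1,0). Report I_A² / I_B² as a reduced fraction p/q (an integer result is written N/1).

10/3

Shared (l₁,l₂,l₃)=(1,2,3): N and (l;000)² cancel in I_A²/I_B².
A: Δ = 0!·2!·4!/7! = 1/105; Racah Σ t=0..0: t=0:+1/12 = 1/12; ⇒ 3j(1 2 3; 1 1 -2)² = 2/21, sgn -1
B: Δ = 0!·2!·4!/7! = 1/105; Racah Σ t=0..0: t=0:+1/12 = 1/12; ⇒ 3j(1 2 3; 1 -1 0)² = 1/35, sgn -1
I_A²/I_B² = (2/21)/(1/35) = 10/3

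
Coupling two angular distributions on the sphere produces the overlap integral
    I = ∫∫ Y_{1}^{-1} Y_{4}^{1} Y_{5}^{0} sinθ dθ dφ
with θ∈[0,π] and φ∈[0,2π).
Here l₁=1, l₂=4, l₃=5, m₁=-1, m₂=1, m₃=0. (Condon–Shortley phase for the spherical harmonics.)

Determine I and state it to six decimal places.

0.155288

Checks pass: Σm=0; 10 even; l₃=5∈[3,5].
(2·1+1)(2·4+1)(2·5+1) = 297
Δ: 0! 2! 8! / 11! → 1/495
sum: t=0:+1/576 = 1/576
3j²(1 4 5; 0 0 0) = Δ·Π!·Σ² = 5/99  (sign -1)
sum: t=0:+1/1440 = 1/1440
3j²(1 4 5; -1 1 0) = Δ·Π!·Σ² = 2/99  (sign -1)
combine: 4πI² = 297·5/99·2/99 = 10/33
take √, sign +1: I = 0.15528807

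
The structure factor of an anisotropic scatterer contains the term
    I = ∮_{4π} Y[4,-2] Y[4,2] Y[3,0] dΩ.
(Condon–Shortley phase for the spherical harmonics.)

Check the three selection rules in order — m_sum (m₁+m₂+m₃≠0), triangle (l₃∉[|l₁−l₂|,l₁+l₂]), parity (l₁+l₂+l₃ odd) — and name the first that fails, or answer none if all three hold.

parity

m₁+m₂+m₃ = -2 + 2 + 0 = 0  ✓
triangle: |4−4|=0 ≤ l₃=3 ≤ 4+4=8  ✓
parity: l₁+l₂+l₃ = 11 is odd  ✗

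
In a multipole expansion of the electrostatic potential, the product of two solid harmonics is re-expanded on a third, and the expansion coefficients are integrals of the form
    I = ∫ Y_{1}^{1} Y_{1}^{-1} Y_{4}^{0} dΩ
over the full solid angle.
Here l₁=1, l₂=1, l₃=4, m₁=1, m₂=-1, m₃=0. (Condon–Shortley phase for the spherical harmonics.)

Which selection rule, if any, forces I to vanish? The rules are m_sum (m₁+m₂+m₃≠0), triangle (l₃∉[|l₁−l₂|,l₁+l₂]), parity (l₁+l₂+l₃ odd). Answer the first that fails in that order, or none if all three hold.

m₁+m₂+m₃ = 1 − 1 + 0 = 0  ✓
triangle: |1−1|=0 ≤ l₃=4 ≤ 1+1=2  ✗
parity: l₁+l₂+l₃ = 6 is even

triangle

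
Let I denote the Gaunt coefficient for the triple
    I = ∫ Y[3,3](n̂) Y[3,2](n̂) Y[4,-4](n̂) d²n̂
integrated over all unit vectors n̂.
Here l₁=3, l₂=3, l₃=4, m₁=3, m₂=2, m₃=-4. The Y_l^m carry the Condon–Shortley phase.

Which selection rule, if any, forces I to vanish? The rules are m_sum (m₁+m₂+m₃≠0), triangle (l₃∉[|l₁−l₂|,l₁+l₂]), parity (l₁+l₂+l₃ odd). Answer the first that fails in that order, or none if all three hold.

m_sum

Σmᵢ = 1  ✗
l₃∈[|l₁−l₂|,l₁+l₂]=[0,6], have l₃=4
Σlᵢ = 10 ⇒ even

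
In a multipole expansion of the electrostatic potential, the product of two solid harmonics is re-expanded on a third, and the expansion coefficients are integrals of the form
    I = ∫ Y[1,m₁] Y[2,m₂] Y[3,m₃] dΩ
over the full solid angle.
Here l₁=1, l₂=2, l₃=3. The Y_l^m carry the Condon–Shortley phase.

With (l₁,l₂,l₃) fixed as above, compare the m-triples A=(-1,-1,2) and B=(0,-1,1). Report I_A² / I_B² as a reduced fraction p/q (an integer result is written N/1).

5/4

l's match ⇒ only the (l;m) 3-j factors differ between A and B.
A: triangle coeff Δ(1,2,3) = 1/105; Σ_t [0,0]: t=0:+1/12 = 1/12; (3j)²=2/21 [(1 2 3; -1 -1 2)], sign=-1
B: triangle coeff Δ(1,2,3) = 1/105; Σ_t [0,0]: t=0:+1/6 = 1/6; (3j)²=8/105 [(1 2 3; 0 -1 1)], sign=+1
I_A²/I_B² = (2/21)/(8/105) = 5/4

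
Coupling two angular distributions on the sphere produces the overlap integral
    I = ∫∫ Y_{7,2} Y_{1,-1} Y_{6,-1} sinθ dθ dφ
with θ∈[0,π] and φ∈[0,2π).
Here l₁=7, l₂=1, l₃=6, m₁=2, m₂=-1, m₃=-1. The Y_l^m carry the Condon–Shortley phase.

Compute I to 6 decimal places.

Rules hold: Σm=0, L=14 even, 6≤6≤8.
N = 15·3·13 = 585
Δ = 2!·12!·0!/15! = 1/1365
Racah Σ t=1..1: t=1:−1/518400 = -1/518400
⇒ 3j(7 1 6; 0 0 0)² = 7/195, sgn -1
Racah Σ t=0..0: t=0:+1/1209600 = 1/1209600
⇒ 3j(7 1 6; 2 -1 -1)² = 12/455, sgn -1
4πI² = N·(3j₀)²·(3jₘ)² = 36/65
I = +1·√(0.553846/4π) = 0.20993732

0.209937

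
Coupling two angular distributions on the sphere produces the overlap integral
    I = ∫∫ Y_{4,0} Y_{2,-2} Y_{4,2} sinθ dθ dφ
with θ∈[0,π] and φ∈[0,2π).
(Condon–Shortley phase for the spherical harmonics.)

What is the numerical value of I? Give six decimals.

-0.190365

m-sum 0 ✓  L=10 even ✓  2≤4≤6 ✓
Π(2lᵢ+1) = 9×5×9 = 405
triangle coeff Δ(4,2,4) = 1/13860
Σ_t [0,2]: t=0:+1/192 t=1:−1/36 t=2:+1/192 = -5/288
(3j)²=20/693 [(4 2 4; 0 0 0)], sign=-1
Σ_t [0,0]: t=0:+1/192 = 1/192
(3j)²=3/77 [(4 2 4; 0 -2 2)], sign=+1
⇒ 4πI² = 2700/5929
I = (-1)√(2700/5929/(4π)) = -0.19036462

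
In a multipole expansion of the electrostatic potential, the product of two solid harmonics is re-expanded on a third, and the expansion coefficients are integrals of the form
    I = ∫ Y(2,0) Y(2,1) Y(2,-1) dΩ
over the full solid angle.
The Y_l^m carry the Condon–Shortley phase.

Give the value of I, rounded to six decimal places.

m-sum 0 ✓  L=6 even ✓  0≤2≤4 ✓
Π(2lᵢ+1) = 5×5×5 = 125
triangle coeff Δ(2,2,2) = 1/630
Σ_t [0,2]: t=0:+1/8 t=1:−1/1 t=2:+1/8 = -3/4
(3j)²=2/35 [(2 2 2; 0 0 0)], sign=-1
Σ_t [1,2]: t=1:−1/2 t=2:+1/4 = -1/4
(3j)²=1/70 [(2 2 2; 0 1 -1)], sign=+1
⇒ 4πI² = 5/49
I = (-1)√(5/49/(4π)) = -0.09011188

-0.090112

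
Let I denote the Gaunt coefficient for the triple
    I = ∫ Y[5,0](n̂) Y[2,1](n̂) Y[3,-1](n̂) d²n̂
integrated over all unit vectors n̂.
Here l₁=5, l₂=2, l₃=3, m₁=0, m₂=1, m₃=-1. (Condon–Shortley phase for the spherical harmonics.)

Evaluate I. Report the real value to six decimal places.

0.169433

m-sum 0 ✓  L=10 even ✓  3≤3≤7 ✓
Π(2lᵢ+1) = 11×5×7 = 385
triangle coeff Δ(5,2,3) = 1/2310
Σ_t [2,2]: t=2:+1/144 = 1/144
(3j)²=10/231 [(5 2 3; 0 0 0)], sign=-1
Σ_t [3,3]: t=3:−1/288 = -1/288
(3j)²=5/231 [(5 2 3; 0 1 -1)], sign=-1
⇒ 4πI² = 250/693
I = (+1)√(250/693/(4π)) = 0.16943318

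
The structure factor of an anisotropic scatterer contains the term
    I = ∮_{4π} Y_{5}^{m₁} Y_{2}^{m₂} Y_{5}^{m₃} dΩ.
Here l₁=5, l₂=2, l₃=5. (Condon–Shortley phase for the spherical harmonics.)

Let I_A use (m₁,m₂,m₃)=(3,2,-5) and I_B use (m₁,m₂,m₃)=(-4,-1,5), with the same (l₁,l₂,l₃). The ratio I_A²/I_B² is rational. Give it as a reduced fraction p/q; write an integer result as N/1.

Shared (l₁,l₂,l₃)=(5,2,5): N and (l;000)² cancel in I_A²/I_B².
A: Δ = 2!·8!·2!/13! = 1/38610; Racah Σ t=2..2: t=2:+1/161280 = 1/161280; ⇒ 3j(5 2 5; 3 2 -5)² = 1/143, sgn +1
B: Δ = 2!·8!·2!/13! = 1/38610; Racah Σ t=1..1: t=1:−1/80640 = -1/80640; ⇒ 3j(5 2 5; -4 -1 5)² = 9/286, sgn -1
I_A²/I_B² = (1/143)/(9/286) = 2/9

2/9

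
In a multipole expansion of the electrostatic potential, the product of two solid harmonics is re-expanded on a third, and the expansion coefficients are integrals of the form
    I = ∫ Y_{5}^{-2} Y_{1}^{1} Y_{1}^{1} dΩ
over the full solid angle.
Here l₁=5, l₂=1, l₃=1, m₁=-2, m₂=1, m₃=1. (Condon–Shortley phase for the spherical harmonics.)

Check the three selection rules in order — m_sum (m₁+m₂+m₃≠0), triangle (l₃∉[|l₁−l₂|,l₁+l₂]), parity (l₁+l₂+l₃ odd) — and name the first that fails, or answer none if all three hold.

m₁+m₂+m₃ = -2 + 1 + 1 = 0  ✓
triangle: |5−1|=4 ≤ l₃=1 ≤ 5+1=6  ✗
parity: l₁+l₂+l₃ = 7 is odd

triangle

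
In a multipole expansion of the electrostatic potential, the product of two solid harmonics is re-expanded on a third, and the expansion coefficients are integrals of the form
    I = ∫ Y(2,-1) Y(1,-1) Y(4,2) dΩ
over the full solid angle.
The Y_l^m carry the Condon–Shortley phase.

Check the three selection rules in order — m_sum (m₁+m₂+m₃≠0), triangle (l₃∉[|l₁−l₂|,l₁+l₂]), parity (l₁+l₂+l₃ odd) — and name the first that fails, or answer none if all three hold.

triangle

Σmᵢ = 0  ✓
l₃∈[|l₁−l₂|,l₁+l₂]=[1,3], have l₃=4  ✗
Σlᵢ = 7 ⇒ odd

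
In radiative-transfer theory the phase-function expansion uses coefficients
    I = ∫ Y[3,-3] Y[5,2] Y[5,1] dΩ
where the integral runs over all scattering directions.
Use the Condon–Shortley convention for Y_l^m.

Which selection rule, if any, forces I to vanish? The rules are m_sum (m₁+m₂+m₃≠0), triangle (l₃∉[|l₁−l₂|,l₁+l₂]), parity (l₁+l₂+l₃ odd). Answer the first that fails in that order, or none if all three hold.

azimuthal sum: -3 + 2 + 1 = 0  ✓
2 ≤ 5 ≤ 8 (triangle on l)  ✓
L = 3 + 5 + 5 = 13 (odd)  ✗

parity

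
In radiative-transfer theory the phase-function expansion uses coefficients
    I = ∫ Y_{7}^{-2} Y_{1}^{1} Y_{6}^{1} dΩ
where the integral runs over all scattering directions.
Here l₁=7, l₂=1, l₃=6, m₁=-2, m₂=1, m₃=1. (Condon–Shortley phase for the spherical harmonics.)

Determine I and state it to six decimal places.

0.209937

m-sum 0 ✓  L=14 even ✓  6≤6≤8 ✓
Π(2lᵢ+1) = 15×3×13 = 585
triangle coeff Δ(7,1,6) = 1/1365
Σ_t [1,1]: t=1:−1/518400 = -1/518400
(3j)²=7/195 [(7 1 6; 0 0 0)], sign=-1
Σ_t [2,2]: t=2:+1/1209600 = 1/1209600
(3j)²=12/455 [(7 1 6; -2 1 1)], sign=-1
⇒ 4πI² = 36/65
I = (+1)√(36/65/(4π)) = 0.20993732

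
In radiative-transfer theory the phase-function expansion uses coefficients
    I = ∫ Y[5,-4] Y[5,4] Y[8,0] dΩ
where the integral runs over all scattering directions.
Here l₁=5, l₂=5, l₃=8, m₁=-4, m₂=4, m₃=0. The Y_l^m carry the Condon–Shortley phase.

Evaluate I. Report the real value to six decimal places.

-0.060108

m-sum 0 ✓  L=18 even ✓  0≤8≤10 ✓
Π(2lᵢ+1) = 11×11×17 = 2057
triangle coeff Δ(5,5,8) = 1/37413090
Σ_t [0,2]: t=0:+1/1036800 t=1:−1/331776 t=2:+1/1036800 = -1/921600
(3j)²=490/46189 [(5 5 8; 0 0 0)], sign=-1
Σ_t [1,2]: t=1:−1/1625702400 t=2:+1/50803200 = 31/1625702400
(3j)²=961/461890 [(5 5 8; -4 4 0)], sign=+1
⇒ 4πI² = 47089/1037153
I = (-1)√(47089/1037153/(4π)) = -0.06010815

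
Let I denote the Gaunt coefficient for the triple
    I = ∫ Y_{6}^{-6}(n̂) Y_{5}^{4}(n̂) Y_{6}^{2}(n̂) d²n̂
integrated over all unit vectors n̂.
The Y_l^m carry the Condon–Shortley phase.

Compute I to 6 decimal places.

0.000000

l₁+l₂+l₃=17 is odd: 3j(l;000)=0 ⇒ I=0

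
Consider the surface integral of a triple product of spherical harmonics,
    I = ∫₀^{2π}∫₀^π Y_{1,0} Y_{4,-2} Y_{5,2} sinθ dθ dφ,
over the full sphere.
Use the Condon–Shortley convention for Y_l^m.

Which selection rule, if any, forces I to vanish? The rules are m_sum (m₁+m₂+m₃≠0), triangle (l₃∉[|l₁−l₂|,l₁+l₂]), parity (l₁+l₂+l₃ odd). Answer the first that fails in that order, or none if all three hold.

none

azimuthal sum: 0 − 2 + 2 = 0  ✓
3 ≤ 5 ≤ 5 (triangle on l)  ✓
L = 1 + 4 + 5 = 10 (even)  ✓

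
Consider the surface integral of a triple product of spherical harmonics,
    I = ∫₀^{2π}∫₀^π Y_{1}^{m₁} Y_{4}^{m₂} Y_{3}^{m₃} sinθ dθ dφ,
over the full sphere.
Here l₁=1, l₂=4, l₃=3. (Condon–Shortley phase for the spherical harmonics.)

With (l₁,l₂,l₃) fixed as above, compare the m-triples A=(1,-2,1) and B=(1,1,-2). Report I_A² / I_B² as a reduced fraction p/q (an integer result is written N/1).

l's match ⇒ only the (l;m) 3-j factors differ between A and B.
A: triangle coeff Δ(1,4,3) = 1/252; Σ_t [0,0]: t=0:+1/96 = 1/96; (3j)²=5/84 [(1 4 3; 1 -2 1)], sign=+1
B: triangle coeff Δ(1,4,3) = 1/252; Σ_t [0,0]: t=0:+1/240 = 1/240; (3j)²=1/84 [(1 4 3; 1 1 -2)], sign=-1
I_A²/I_B² = (5/84)/(1/84) = 5/1

5/1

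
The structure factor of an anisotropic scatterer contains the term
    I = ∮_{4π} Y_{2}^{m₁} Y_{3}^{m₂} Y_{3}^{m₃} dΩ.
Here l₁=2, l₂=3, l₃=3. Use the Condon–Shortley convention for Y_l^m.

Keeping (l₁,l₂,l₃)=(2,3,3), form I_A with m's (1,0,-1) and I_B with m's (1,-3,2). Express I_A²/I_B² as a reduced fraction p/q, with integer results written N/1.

2/25

Same 2,3,3: normalisation and zero-m 3j drop out of the ratio.
A: Δ: 2! 2! 4! / 9! → 1/3780; sum: t=0:+1/12 t=1:−1/8 = -1/24; 3j²(2 3 3; 1 0 -1) = Δ·Π!·Σ² = 1/210  (sign -1)
B: Δ: 2! 2! 4! / 9! → 1/3780; sum: t=0:+1/48 = 1/48; 3j²(2 3 3; 1 -3 2) = Δ·Π!·Σ² = 5/84  (sign -1)
I_A²/I_B² = (1/210)/(5/84) = 2/25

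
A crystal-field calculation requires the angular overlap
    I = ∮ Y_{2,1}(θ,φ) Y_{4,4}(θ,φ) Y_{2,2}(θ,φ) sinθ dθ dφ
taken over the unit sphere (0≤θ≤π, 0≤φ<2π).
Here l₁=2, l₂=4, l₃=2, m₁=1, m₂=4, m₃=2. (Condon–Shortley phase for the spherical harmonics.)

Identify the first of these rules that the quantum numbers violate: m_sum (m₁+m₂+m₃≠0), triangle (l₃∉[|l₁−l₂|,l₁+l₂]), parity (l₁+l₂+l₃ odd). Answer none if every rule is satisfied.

m_sum

m₁+m₂+m₃ = 1 + 4 + 2 = 7  ✗
triangle: |2−4|=2 ≤ l₃=2 ≤ 2+4=6
parity: l₁+l₂+l₃ = 8 is even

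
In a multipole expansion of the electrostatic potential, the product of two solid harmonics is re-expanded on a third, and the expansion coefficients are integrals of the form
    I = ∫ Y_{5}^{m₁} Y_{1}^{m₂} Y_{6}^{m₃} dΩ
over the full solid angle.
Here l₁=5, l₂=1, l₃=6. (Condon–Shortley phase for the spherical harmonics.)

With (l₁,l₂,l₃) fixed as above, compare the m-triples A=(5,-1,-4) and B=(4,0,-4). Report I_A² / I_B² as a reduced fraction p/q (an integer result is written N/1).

Shared (l₁,l₂,l₃)=(5,1,6): N and (l;000)² cancel in I_A²/I_B².
A: Δ = 0!·10!·2!/13! = 1/858; Racah Σ t=0..0: t=0:+1/7257600 = 1/7257600; ⇒ 3j(5 1 6; 5 -1 -4)² = 1/858, sgn +1
B: Δ = 0!·10!·2!/13! = 1/858; Racah Σ t=0..0: t=0:+1/362880 = 1/362880; ⇒ 3j(5 1 6; 4 0 -4)² = 10/429, sgn +1
I_A²/I_B² = (1/858)/(10/429) = 1/20

1/20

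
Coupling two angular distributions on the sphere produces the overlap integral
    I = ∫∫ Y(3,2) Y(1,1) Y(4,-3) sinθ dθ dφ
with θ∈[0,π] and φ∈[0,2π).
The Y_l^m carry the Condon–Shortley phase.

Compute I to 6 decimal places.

-0.282095

Checks pass: Σm=0; 8 even; l₃=4∈[2,4].
(2·3+1)(2·1+1)(2·4+1) = 189
Δ: 0! 6! 2! / 9! → 1/252
sum: t=0:+1/36 = 1/36
3j²(3 1 4; 0 0 0) = Δ·Π!·Σ² = 4/63  (sign +1)
sum: t=0:+1/240 = 1/240
3j²(3 1 4; 2 1 -3) = Δ·Π!·Σ² = 1/12  (sign -1)
combine: 4πI² = 189·4/63·1/12 = 1/1
take √, sign -1: I = -0.28209479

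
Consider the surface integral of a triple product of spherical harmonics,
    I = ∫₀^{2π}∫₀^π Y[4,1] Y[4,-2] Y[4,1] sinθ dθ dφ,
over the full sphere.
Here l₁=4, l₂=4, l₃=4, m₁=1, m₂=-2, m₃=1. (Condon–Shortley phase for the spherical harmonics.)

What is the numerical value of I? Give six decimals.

Rules hold: Σm=0, L=12 even, 0≤4≤8.
N = 9·9·9 = 729
Δ = 4!·4!·4!/13! = 1/450450
Racah Σ t=0..4: t=0:+1/13824 t=1:−1/216 t=2:+1/64 t=3:−1/216 t=4:+1/13824 = 5/768
⇒ 3j(4 4 4; 0 0 0)² = 18/1001, sgn +1
Racah Σ t=0..2: t=0:+1/576 t=1:−1/144 t=2:+1/576 = -1/288
⇒ 3j(4 4 4; 1 -2 1)² = 20/1001, sgn +1
4πI² = N·(3j₀)²·(3jₘ)² = 262440/1002001
I = +1·√(0.261916/4π) = 0.14436968

0.144370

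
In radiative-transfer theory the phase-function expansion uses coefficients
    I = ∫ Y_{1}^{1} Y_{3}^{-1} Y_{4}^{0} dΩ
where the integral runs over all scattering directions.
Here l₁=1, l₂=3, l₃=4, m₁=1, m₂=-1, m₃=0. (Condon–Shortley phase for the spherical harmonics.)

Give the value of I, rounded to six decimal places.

0.150786

Rules hold: Σm=0, L=8 even, 2≤4≤4.
N = 3·7·9 = 189
Δ = 0!·2!·6!/9! = 1/252
Racah Σ t=0..0: t=0:+1/36 = 1/36
⇒ 3j(1 3 4; 0 0 0)² = 4/63, sgn +1
Racah Σ t=0..0: t=0:+1/96 = 1/96
⇒ 3j(1 3 4; 1 -1 0)² = 1/42, sgn +1
4πI² = N·(3j₀)²·(3jₘ)² = 2/7
I = +1·√(0.285714/4π) = 0.15078601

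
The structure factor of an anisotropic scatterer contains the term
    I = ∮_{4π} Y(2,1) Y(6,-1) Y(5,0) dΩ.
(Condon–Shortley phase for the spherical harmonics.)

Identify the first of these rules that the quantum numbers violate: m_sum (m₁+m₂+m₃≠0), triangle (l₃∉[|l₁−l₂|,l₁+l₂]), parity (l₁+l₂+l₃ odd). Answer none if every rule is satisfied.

parity

Σmᵢ = 0  ✓
l₃∈[|l₁−l₂|,l₁+l₂]=[4,8], have l₃=5  ✓
Σlᵢ = 13 ⇒ odd  ✗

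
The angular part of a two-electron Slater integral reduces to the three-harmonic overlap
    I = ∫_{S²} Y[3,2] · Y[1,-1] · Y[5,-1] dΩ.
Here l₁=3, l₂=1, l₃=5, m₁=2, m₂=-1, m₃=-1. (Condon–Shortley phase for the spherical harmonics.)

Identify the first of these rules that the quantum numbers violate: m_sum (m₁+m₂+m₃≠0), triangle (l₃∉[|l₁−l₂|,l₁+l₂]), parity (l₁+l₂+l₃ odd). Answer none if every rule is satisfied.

Σmᵢ = 0  ✓
l₃∈[|l₁−l₂|,l₁+l₂]=[2,4], have l₃=5  ✗
Σlᵢ = 9 ⇒ odd

triangle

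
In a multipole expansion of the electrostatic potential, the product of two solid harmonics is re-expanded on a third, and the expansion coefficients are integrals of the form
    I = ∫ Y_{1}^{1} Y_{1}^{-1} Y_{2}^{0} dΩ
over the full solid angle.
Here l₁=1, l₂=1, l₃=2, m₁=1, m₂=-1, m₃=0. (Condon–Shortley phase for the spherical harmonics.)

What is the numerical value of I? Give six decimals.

0.126157

Rules hold: Σm=0, L=4 even, 0≤2≤2.
N = 3·3·5 = 45
Δ = 0!·2!·2!/5! = 1/30
Racah Σ t=0..0: t=0:+1/1 = 1/1
⇒ 3j(1 1 2; 0 0 0)² = 2/15, sgn +1
Racah Σ t=0..0: t=0:+1/4 = 1/4
⇒ 3j(1 1 2; 1 -1 0)² = 1/30, sgn +1
4πI² = N·(3j₀)²·(3jₘ)² = 1/5
I = +1·√(0.2/4π) = 0.12615663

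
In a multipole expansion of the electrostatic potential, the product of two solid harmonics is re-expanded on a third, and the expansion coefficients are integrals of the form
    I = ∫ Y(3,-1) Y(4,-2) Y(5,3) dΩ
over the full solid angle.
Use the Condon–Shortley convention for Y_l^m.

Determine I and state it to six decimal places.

-0.144236

Rules hold: Σm=0, L=12 even, 1≤5≤7.
N = 7·9·11 = 693
Δ = 2!·4!·6!/13! = 1/180180
Racah Σ t=0..2: t=0:+1/576 t=1:−1/144 t=2:+1/576 = -1/288
⇒ 3j(3 4 5; 0 0 0)² = 20/1001, sgn +1
Racah Σ t=0..2: t=0:+1/2304 t=1:−1/720 t=2:+1/5760 = -1/1280
⇒ 3j(3 4 5; -1 -2 3)² = 27/1430, sgn -1
4πI² = N·(3j₀)²·(3jₘ)² = 486/1859
I = -1·√(0.261431/4π) = -0.14423595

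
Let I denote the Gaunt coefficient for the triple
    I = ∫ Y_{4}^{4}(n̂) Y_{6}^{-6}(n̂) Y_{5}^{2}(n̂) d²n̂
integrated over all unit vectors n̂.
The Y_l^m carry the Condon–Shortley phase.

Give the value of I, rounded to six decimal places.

L=15 odd ⇒ parity kills the (l;000) factor ⇒ I = 0

0.000000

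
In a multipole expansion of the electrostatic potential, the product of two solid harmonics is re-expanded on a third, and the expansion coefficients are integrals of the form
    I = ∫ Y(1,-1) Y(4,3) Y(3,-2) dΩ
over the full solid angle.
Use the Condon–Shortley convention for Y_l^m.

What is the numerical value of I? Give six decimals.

-0.282095

Rules hold: Σm=0, L=8 even, 3≤3≤5.
N = 3·9·7 = 189
Δ = 2!·0!·6!/9! = 1/252
Racah Σ t=1..1: t=1:−1/36 = -1/36
⇒ 3j(1 4 3; 0 0 0)² = 4/63, sgn +1
Racah Σ t=2..2: t=2:+1/240 = 1/240
⇒ 3j(1 4 3; -1 3 -2)² = 1/12, sgn -1
4πI² = N·(3j₀)²·(3jₘ)² = 1/1
I = -1·√(1/4π) = -0.28209479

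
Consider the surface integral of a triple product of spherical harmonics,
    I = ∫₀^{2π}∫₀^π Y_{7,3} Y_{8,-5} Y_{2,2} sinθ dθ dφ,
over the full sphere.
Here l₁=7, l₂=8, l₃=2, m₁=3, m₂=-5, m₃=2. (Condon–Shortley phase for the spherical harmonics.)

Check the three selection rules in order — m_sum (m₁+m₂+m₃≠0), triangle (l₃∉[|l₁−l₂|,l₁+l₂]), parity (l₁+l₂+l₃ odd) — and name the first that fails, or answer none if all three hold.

Σmᵢ = 0  ✓
l₃∈[|l₁−l₂|,l₁+l₂]=[1,15], have l₃=2  ✓
Σlᵢ = 17 ⇒ odd  ✗

parity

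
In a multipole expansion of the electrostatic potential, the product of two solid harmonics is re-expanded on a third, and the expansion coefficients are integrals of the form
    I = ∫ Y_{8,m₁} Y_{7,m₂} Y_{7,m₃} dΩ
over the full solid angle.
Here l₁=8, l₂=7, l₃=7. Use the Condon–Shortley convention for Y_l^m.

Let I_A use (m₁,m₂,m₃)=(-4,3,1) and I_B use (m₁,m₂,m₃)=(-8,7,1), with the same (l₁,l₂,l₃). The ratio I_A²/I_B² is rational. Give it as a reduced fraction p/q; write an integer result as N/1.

704/845

Shared (l₁,l₂,l₃)=(8,7,7): N and (l;000)² cancel in I_A²/I_B².
A: Δ = 8!·8!·6!/23! = 1/22086194130; Racah Σ t=4..8: t=4:+1/16721510400 t=5:−1/435456000 t=6:+1/99532800 t=7:−1/130636800 t=8:+1/1114767360 = 11/10450944000; ⇒ 3j(8 7 7; -4 3 1)² = 704/482885, sgn +1
B: Δ = 8!·8!·6!/23! = 1/22086194130; Racah Σ t=8..8: t=8:+1/1170505728000 = 1/1170505728000; ⇒ 3j(8 7 7; -8 7 1)² = 13/7429, sgn +1
I_A²/I_B² = (704/482885)/(13/7429) = 704/845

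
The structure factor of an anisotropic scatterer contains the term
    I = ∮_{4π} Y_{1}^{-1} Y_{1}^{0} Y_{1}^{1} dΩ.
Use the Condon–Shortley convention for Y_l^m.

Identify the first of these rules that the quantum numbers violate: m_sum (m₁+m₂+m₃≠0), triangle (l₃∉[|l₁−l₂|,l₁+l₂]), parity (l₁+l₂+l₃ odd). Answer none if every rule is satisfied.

Σmᵢ = 0  ✓
l₃∈[|l₁−l₂|,l₁+l₂]=[0,2], have l₃=1  ✓
Σlᵢ = 3 ⇒ odd  ✗

parity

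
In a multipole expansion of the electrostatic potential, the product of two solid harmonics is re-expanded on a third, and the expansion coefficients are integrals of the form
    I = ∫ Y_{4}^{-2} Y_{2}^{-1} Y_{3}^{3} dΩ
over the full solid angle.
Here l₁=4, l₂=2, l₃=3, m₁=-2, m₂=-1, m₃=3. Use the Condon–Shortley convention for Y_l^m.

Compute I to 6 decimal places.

0.000000

Σlᵢ=9 odd — θ-integrand is odd under cosθ→−cosθ; I=0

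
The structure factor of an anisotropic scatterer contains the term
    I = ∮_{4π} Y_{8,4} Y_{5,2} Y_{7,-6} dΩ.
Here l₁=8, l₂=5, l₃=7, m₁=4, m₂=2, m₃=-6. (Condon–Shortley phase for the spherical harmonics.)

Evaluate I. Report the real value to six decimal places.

0.151793

Checks pass: Σm=0; 20 even; l₃=7∈[3,13].
(2·8+1)(2·5+1)(2·7+1) = 2805
Δ: 6! 10! 4! / 21! → 1/814773960
sum: t=1:−1/87091200 t=2:+1/4976640 t=3:−1/2073600 t=4:+1/4976640 t=5:−1/87091200 = -1/9676800
3j²(8 5 7; 0 0 0) = Δ·Π!·Σ² = 360/46189  (sign +1)
sum: t=3:−1/313528320 t=4:+1/1045094400 = -1/447897600
3j²(8 5 7; 4 2 -6) = Δ·Π!·Σ² = 77/5814  (sign +1)
combine: 4πI² = 2805·360/46189·77/5814 = 23100/79781
take √, sign +1: I = 0.15179285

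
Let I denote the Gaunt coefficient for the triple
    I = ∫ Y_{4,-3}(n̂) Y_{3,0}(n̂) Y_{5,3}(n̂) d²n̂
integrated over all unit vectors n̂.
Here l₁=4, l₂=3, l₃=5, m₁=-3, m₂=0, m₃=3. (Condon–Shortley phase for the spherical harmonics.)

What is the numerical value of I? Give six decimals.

Checks pass: Σm=0; 12 even; l₃=5∈[1,7].
(2·4+1)(2·3+1)(2·5+1) = 693
Δ: 2! 6! 4! / 13! → 1/180180
sum: t=0:+1/576 t=1:−1/144 t=2:+1/576 = -1/288
3j²(4 3 5; 0 0 0) = Δ·Π!·Σ² = 20/1001  (sign +1)
sum: t=1:−1/2880 t=2:+1/1440 = 1/2880
3j²(4 3 5; -3 0 3) = Δ·Π!·Σ² = 7/715  (sign +1)
combine: 4πI² = 693·20/1001·7/715 = 252/1859
take √, sign +1: I = 0.10386175

0.103862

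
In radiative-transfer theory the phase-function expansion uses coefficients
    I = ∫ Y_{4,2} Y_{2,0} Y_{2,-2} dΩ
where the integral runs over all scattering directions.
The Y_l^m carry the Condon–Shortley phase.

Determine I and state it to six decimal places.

0.156078

Checks pass: Σm=0; 8 even; l₃=2∈[2,6].
(2·4+1)(2·2+1)(2·2+1) = 225
Δ: 4! 4! 0! / 9! → 1/630
sum: t=2:+1/16 = 1/16
3j²(4 2 2; 0 0 0) = Δ·Π!·Σ² = 2/35  (sign +1)
sum: t=2:+1/96 = 1/96
3j²(4 2 2; 2 0 -2) = Δ·Π!·Σ² = 1/42  (sign +1)
combine: 4πI² = 225·2/35·1/42 = 15/49
take √, sign +1: I = 0.15607835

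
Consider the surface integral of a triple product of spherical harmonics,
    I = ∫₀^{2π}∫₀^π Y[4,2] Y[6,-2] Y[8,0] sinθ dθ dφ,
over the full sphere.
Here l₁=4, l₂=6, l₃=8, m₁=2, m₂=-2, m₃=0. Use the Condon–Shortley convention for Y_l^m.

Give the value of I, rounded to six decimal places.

-0.137687

Rules hold: Σm=0, L=18 even, 2≤8≤10.
N = 9·13·17 = 1989
Δ = 2!·6!·10!/19! = 1/23279256
Racah Σ t=0..2: t=0:+1/1658880 t=1:−1/518400 t=2:+1/1658880 = -1/1382400
⇒ 3j(4 6 8; 0 0 0)² = 504/46189, sgn -1
Racah Σ t=0..2: t=0:+1/1658880 t=1:−1/3628800 t=2:+1/116121600 = 13/38707200
⇒ 3j(4 6 8; 2 -2 0)² = 39/3553, sgn +1
4πI² = N·(3j₀)²·(3jₘ)² = 176904/742577
I = -1·√(0.23823/4π) = -0.13768707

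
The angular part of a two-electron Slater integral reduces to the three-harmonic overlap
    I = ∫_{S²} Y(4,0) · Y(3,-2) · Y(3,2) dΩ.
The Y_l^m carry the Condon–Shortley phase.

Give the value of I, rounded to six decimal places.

Checks pass: Σm=0; 10 even; l₃=3∈[1,7].
(2·4+1)(2·3+1)(2·3+1) = 441
Δ: 4! 4! 2! / 11! → 1/34650
sum: t=1:−1/72 t=2:+1/16 t=3:−1/72 = 5/144
3j²(4 3 3; 0 0 0) = Δ·Π!·Σ² = 2/77  (sign -1)
sum: t=0:+1/576 t=1:−1/72 = -7/576
3j²(4 3 3; 0 -2 2) = Δ·Π!·Σ² = 7/198  (sign +1)
combine: 4πI² = 441·2/77·7/198 = 49/121
take √, sign -1: I = -0.17951487

-0.179515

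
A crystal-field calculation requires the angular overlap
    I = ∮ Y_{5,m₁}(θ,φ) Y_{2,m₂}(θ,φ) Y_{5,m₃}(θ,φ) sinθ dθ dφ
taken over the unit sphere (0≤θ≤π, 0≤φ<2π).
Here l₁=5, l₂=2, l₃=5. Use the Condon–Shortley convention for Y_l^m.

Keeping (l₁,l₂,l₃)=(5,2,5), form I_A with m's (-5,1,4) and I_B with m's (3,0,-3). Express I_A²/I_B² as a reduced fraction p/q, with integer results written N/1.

l's match ⇒ only the (l;m) 3-j factors differ between A and B.
A: triangle coeff Δ(5,2,5) = 1/38610; Σ_t [2,2]: t=2:+1/80640 = 1/80640; (3j)²=9/286 [(5 2 5; -5 1 4)], sign=-1
B: triangle coeff Δ(5,2,5) = 1/38610; Σ_t [0,2]: t=0:+1/5760 t=1:−1/5040 t=2:+1/161280 = -1/53760; (3j)²=1/4290 [(5 2 5; 3 0 -3)], sign=-1
I_A²/I_B² = (9/286)/(1/4290) = 135/1

135/1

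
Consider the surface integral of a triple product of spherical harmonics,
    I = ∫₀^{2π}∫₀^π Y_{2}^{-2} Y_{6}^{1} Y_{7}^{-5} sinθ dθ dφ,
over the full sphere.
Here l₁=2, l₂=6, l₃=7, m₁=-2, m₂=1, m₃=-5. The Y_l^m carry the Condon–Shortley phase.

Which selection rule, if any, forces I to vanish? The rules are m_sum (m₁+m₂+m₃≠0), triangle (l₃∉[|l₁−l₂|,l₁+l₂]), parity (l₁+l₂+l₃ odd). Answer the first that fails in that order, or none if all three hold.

m_sum

azimuthal sum: -2 + 1 − 5 = -6  ✗
4 ≤ 7 ≤ 8 (triangle on l)
L = 2 + 6 + 7 = 15 (odd)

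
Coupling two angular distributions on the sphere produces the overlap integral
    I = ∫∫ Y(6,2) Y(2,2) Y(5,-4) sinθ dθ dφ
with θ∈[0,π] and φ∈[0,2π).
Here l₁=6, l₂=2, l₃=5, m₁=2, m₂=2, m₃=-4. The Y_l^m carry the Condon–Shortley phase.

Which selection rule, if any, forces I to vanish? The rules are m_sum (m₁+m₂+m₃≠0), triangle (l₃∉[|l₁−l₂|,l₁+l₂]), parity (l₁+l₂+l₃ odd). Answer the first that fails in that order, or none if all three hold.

parity

azimuthal sum: 2 + 2 − 4 = 0  ✓
4 ≤ 5 ≤ 8 (triangle on l)  ✓
L = 6 + 2 + 5 = 13 (odd)  ✗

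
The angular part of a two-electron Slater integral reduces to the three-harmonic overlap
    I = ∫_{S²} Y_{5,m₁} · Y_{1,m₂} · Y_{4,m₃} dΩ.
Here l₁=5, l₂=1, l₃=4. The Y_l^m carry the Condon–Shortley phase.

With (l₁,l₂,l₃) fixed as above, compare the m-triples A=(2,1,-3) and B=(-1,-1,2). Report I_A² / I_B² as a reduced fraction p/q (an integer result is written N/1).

Shared (l₁,l₂,l₃)=(5,1,4): N and (l;000)² cancel in I_A²/I_B².
A: Δ = 2!·8!·0!/11! = 1/495; Racah Σ t=2..2: t=2:+1/10080 = 1/10080; ⇒ 3j(5 1 4; 2 1 -3)² = 1/165, sgn -1
B: Δ = 2!·8!·0!/11! = 1/495; Racah Σ t=0..0: t=0:+1/2880 = 1/2880; ⇒ 3j(5 1 4; -1 -1 2)² = 2/165, sgn +1
I_A²/I_B² = (1/165)/(2/165) = 1/2

1/2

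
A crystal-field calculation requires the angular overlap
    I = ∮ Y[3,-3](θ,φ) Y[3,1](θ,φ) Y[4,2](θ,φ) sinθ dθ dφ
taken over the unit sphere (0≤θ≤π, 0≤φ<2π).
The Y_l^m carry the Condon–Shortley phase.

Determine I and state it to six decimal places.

Rules hold: Σm=0, L=10 even, 0≤4≤6.
N = 7·7·9 = 441
Δ = 2!·4!·4!/11! = 1/34650
Racah Σ t=0..2: t=0:+1/72 t=1:−1/16 t=2:+1/72 = -5/144
⇒ 3j(3 3 4; 0 0 0)² = 2/77, sgn -1
Racah Σ t=2..2: t=2:+1/192 = 1/192
⇒ 3j(3 3 4; -3 1 2)² = 3/77, sgn +1
4πI² = N·(3j₀)²·(3jₘ)² = 54/121
I = -1·√(0.446281/4π) = -0.18845135

-0.188451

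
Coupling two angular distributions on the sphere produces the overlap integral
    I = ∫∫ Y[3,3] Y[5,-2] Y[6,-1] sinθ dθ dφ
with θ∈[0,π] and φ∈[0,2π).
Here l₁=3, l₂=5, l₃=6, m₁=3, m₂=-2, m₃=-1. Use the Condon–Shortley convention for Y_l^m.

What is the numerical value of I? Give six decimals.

Checks pass: Σm=0; 14 even; l₃=6∈[2,8].
(2·3+1)(2·5+1)(2·6+1) = 1001
Δ: 2! 4! 8! / 15! → 1/675675
sum: t=0:+1/8640 t=1:−1/2304 t=2:+1/8640 = -7/34560
3j²(3 5 6; 0 0 0) = Δ·Π!·Σ² = 7/429  (sign -1)
sum: t=0:+1/34560 = 1/34560
3j²(3 5 6; 3 -2 -1) = Δ·Π!·Σ² = 7/429  (sign -1)
combine: 4πI² = 1001·7/429·7/429 = 343/1287
take √, sign +1: I = 0.14563067

0.145631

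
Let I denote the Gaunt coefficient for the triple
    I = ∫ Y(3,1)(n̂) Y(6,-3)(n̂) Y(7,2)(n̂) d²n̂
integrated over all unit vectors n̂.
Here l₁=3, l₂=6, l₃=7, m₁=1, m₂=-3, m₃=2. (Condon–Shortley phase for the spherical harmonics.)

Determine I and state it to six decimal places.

-0.122872

Rules hold: Σm=0, L=16 even, 3≤7≤9.
N = 7·13·15 = 1365
Δ = 2!·4!·10!/17! = 1/2042040
Racah Σ t=0..2: t=0:+1/207360 t=1:−1/57600 t=2:+1/207360 = -1/129600
⇒ 3j(3 6 7; 0 0 0)² = 168/12155, sgn +1
Racah Σ t=0..2: t=0:+1/241920 t=1:−1/483840 t=2:+1/17418240 = 37/17418240
⇒ 3j(3 6 7; 1 -3 2)² = 1369/136136, sgn -1
4πI² = N·(3j₀)²·(3jₘ)² = 86247/454597
I = -1·√(0.189722/4π) = -0.12287224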